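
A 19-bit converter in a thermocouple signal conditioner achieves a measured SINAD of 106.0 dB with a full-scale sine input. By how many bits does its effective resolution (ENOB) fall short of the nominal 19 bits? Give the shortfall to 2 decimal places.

Effective bits = (106.0 − 1.76)/6.02 = 17.3156.
Shortfall = 19 − 17.3156 = 1.6844 bits.

1.68 bits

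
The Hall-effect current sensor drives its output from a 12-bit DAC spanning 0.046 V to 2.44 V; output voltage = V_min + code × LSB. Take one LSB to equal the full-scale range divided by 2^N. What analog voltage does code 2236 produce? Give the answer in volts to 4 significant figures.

1.353 V

Range = 2.44 − (0.046) = 2.394 V. LSB = 2.394 V / 2^12.
V_out = 0.046 + 2236 × (2.394/4096) V
      = 0.046 + 1.30688 = 1.35288 V.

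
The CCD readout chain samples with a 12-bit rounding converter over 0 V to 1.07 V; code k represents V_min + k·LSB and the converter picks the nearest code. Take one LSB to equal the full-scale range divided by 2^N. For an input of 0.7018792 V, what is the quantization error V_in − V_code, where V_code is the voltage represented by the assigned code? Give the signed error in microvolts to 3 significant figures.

−47.1 µV

Full-scale range = 1.07 V. LSB = 1.07 V / 2^12 ≈ 261.2 µV.
(V_in − V_min)/LSB = (0.7018792 − (0)) × 4096/1.07 = 2686.8198 → nearest code k = 2687.
V_code = 0 + (2687/4096) × 1.07 = 0.7019262695 V.
V_in − V_code = 0.7018792 − (0.7019262695) = −47.1 µV.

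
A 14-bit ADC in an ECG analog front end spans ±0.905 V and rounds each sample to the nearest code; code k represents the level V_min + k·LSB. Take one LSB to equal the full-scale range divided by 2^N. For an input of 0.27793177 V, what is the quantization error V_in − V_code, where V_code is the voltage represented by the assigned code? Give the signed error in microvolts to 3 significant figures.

−19.9 µV

Full-scale range = 0.905 V − (-0.905 V) = 1.81 V. LSB = 1.81 V / 2^14 ≈ 110.5 µV.
(0.27793177 − (-0.905)) / LSB = 1.18293177 × 16384/1.81 = 10707.8200. Nearest integer: k = 10708.
V_code = V_min + k × range/2^14 = -0.905 + 10708 × 1.81/16384 = 0.27795166016 V.
V_in − V_code = 0.27793177 − (0.27795166016) = −19.9 µV.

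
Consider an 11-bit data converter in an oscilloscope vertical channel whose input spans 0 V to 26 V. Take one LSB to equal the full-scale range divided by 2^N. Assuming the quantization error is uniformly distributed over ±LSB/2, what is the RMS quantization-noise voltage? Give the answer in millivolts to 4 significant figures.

3.665 mV

Span = 26 V.
Step size = 26/2048 V = 12.6953 mV.
RMS of a uniform error over width LSB is LSB/√12 = 3.665 mV.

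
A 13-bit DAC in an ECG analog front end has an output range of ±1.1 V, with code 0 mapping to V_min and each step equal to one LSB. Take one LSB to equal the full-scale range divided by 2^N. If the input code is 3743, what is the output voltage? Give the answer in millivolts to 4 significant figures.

-94.80 mV

The full-scale span is 1.1 − (-1.1) = 2.2 V. LSB = 2.2 V / 2^13.
V_out = V_min + code × LSB = -1.1 V + 3743 × 2.2 V / 8192
      = -1.1 V + 1.00520 V = -0.0947998 V.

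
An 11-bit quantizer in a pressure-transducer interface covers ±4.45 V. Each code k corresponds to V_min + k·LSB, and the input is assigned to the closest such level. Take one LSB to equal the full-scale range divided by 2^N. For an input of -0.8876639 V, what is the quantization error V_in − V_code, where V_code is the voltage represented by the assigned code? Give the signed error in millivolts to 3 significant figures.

Full-scale range = 4.45 V − (-4.45 V) = 8.9 V. LSB = 8.9 V / 2^11 ≈ 4.346 mV.
(-0.8876639 − (-4.45)) / LSB = 3.5623361 × 2048/8.9 = 819.7376. Nearest integer: k = 820.
V_code = -4.45 + (820/2048) × 8.9 = -0.8865234375 V.
Error = V_in − V_code = -0.8876639 − (-0.8865234375) = −1.14 mV.

−1.14 mV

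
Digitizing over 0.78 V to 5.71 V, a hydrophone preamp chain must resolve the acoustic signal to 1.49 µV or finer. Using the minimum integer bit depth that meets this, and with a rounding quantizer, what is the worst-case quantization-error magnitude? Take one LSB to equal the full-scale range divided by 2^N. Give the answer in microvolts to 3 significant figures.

Full-scale range = 5.71 V − (0.78 V) = 4.93 V.
Required number of levels: 4.93/1.49 µV = 3.3087e6; smallest N with 2^N ≥ that is 22.
Step size = 4.93/4194304 V = 1.1754 µV.
Half an LSB is 0.588 µV.

0.588 µV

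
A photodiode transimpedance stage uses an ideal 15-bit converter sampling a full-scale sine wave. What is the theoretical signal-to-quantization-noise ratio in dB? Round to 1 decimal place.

92.1 dB

SNR = 6.02·15 + 1.76 = 92.06 dB.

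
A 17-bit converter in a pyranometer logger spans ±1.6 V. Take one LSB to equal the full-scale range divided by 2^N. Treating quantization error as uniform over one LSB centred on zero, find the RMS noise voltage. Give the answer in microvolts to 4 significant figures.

7.048 µV

The full-scale span is 1.6 − (-1.6) = 3.2 V.
One LSB is 3.2 V / 131072 = 24.4141 µV.
For a uniform distribution on [−LSB/2, +LSB/2], V_rms = LSB/√12 = 24.4141 µV/3.4641 = 7.048 µV.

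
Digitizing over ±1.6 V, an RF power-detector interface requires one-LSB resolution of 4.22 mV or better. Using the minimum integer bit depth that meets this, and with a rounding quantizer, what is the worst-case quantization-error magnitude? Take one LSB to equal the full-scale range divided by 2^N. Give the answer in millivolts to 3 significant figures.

The full-scale span is 1.6 − (-1.6) = 3.2 V.
Required number of levels: 3.2/4.22 mV = 758.29; smallest N with 2^N ≥ that is 10.
Step size = 3.2/1024 V = 3.1250 mV.
Half an LSB is 1.56 mV.

1.56 mV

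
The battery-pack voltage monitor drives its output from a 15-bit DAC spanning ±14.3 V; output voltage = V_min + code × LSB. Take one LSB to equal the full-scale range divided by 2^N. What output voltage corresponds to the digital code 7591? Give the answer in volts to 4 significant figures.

-7.675 V

Full-scale range = 14.3 V − (-14.3 V) = 28.6 V. LSB = 28.6 V / 2^15.
Output = V_min + (7591/32768) × range = -14.3 + 0.231659 × 28.6 V
      = -14.3 V + 6.62545 V = -7.67455 V.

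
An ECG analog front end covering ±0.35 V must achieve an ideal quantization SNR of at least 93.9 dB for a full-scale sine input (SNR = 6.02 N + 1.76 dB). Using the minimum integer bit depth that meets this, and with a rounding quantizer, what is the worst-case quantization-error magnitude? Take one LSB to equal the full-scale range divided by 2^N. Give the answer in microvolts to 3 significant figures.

Full-scale range = 0.35 V − (-0.35 V) = 0.7 V.
Required N = ⌈(93.9 − 1.76)/6.02⌉ = ⌈15.306⌉ = 16.
LSB = 0.7 V ÷ 2^16 = 0.7/65536 V = 10.681 µV.
Max error for round-to-nearest is LSB/2 = 5.34 µV.

5.34 µV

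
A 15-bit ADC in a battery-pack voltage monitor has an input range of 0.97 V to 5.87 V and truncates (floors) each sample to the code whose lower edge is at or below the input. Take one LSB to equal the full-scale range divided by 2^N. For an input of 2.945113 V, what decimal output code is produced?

Range = 5.87 − (0.97) = 4.9 V. LSB = 4.9 V / 2^15 ≈ 149.5 µV.
code = ⌊(V_in − V_min)/LSB⌋ = ⌊(V_in − V_min) × 2^15 / range⌋
     = ⌊(2.945113 − (0.97)) × 32768 / 4.9⌋ = ⌊1.975113 × 32768/4.9⌋
     = ⌊13208.266⌋ = 13208.

13208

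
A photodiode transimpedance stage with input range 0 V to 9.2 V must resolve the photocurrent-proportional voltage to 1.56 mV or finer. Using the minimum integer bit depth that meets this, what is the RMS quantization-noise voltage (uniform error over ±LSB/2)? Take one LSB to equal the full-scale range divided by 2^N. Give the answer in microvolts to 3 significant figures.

324 µV

Span = 9.2 V.
9.2 V / 1.56 mV = 5897. Since 2^12 = 4096 and 2^13 = 8192, N = 13.
LSB = 9.2 V ÷ 2^13 = 9.2/8192 V = 1.1230 mV.
σ_q = LSB/√12 = 1.1230 mV/3.4641 = 324 µV.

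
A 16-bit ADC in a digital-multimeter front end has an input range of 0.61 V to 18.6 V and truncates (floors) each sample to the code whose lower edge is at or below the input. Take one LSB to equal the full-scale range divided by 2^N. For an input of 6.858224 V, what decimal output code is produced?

Range = 18.6 − (0.61) = 17.99 V. LSB = 17.99 V / 2^16 ≈ 274.5 µV.
code = ⌊(V_in − V_min)/LSB⌋ = ⌊(V_in − V_min) × 2^16 / range⌋
     = ⌊(6.858224 − (0.61)) × 65536 / 17.99⌋ = ⌊6.248224 × 65536/17.99⌋
     = ⌊22761.735⌋ = 22761.

22761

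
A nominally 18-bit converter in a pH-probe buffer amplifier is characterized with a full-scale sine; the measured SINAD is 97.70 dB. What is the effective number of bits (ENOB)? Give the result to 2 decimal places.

(97.70 − 1.76) / 6.02 = 95.94/6.02 = 15.9369 effective bits.

15.94 bits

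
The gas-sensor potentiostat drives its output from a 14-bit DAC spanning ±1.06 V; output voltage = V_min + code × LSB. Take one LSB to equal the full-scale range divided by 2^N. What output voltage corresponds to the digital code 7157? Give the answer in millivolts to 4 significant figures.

-133.9 mV

Range = 1.06 − (-1.06) = 2.12 V. LSB = 2.12 V / 2^14.
Output = V_min + (7157/16384) × range = -1.06 + 0.436829 × 2.12 V
      = -1.06 V + 0.926077 V = -0.133923 V.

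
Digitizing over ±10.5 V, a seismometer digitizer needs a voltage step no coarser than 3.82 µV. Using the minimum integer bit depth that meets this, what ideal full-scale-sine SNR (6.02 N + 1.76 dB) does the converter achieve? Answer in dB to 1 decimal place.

140.2 dB

Span: 10.5 V − (-10.5 V) = 21 V.
Levels needed ≥ 21/3.82 µV = 5.497e6. 2^23 = 8388608 suffices, so N_min = 23.
SNR = 6.02 × 23 + 1.76 = 140.22 dB.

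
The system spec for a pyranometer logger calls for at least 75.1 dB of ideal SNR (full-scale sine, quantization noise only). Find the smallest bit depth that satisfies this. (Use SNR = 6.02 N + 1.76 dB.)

13 bits

Solving 6.02 N ≥ 75.1 − 1.76: N ≥ 12.183. Round up → N = 13.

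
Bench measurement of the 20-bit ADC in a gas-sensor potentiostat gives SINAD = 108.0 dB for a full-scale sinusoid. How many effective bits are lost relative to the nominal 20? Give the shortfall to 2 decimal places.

2.35 bits

Effective bits = (108.0 − 1.76)/6.02 = 17.6478.
Lost resolution: 20 − 17.6478 = 2.3522 bits.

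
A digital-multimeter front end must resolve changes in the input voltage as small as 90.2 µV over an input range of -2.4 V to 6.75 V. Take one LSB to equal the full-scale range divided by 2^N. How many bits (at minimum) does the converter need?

The full-scale span is 6.75 − (-2.4) = 9.15 V.
Need 2^N ≥ 9.15 V / 90.2 µV = 101400 → N_min = 17.

17 bits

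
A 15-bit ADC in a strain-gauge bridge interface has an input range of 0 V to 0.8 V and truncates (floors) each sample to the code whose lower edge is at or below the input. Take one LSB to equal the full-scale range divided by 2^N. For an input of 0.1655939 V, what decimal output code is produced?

6782

Span = 0.8 V. LSB = 0.8 V / 2^15 ≈ 24.41 µV.
V_in − V_min = 0.1655939 − (0) = 0.1655939 V.
Divide by LSB: 0.1655939 × 32768/0.8 = 6782.7261.
Truncating gives code 6782.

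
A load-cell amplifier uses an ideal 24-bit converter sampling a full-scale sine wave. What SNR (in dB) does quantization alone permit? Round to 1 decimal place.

SNR = 6.02·24 + 1.76 = 146.24 dB.

146.2 dB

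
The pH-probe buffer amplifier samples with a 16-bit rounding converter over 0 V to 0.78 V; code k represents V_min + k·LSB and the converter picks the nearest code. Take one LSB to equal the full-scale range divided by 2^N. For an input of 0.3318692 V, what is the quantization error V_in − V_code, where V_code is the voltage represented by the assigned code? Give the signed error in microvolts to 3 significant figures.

−2.14 µV

Full-scale range = 0.78 V. LSB = 0.78 V / 2^16 ≈ 11.90 µV.
(V_in − V_min)/LSB = (0.3318692 − (0)) × 65536/0.78 = 27883.8204 → nearest code k = 27884.
Reconstructed level: 0 + 27884 × 0.78/65536 V = 0.33187133789 V.
e = 0.3318692 − (0.33187133789) = −2.14 µV.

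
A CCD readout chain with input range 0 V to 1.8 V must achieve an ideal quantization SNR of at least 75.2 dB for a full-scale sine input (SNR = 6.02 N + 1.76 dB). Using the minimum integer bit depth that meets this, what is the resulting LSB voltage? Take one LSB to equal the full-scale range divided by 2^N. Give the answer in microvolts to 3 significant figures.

220 µV

Full-scale range = 1.8 V.
N ≥ (75.2 − 1.76)/6.02 = 12.199 → N_min = 13.
One LSB is 1.8 V / 8192 = 220 µV.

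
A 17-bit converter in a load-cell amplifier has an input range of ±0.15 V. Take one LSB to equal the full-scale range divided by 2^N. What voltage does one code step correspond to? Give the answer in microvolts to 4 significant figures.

Range = 0.15 − (-0.15) = 0.3 V.
There are 2^17 = 131072 steps.
One LSB is 0.3 V / 131072 = 2.289 µV.

2.289 µV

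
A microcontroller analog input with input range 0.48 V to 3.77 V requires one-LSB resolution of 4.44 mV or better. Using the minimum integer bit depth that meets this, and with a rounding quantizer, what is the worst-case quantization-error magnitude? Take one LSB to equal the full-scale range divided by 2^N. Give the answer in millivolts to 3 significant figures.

The full-scale span is 3.77 − (0.48) = 3.29 V.
Levels needed ≥ 3.29/4.44 mV = 741.0. 2^10 = 1024 suffices, so N_min = 10.
LSB = 3.29 V / 2^10 = 3.2129 mV.
Max error for round-to-nearest is LSB/2 = 1.61 mV.

1.61 mV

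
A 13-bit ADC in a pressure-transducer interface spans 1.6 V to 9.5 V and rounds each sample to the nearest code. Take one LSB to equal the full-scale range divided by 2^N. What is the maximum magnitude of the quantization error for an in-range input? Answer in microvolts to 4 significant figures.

Range = 9.5 − (1.6) = 7.9 V.
LSB = 7.9 V / 2^13 = 0.964355 mV.
|e|_max = LSB/2 = 482.2 µV.

482.2 µV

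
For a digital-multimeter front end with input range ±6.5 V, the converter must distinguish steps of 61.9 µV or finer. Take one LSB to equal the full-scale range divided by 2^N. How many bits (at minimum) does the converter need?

Range = 6.5 − (-6.5) = 13 V.
Required number of levels: 13/61.9 µV = 210020; smallest N with 2^N ≥ that is 18.

18 bits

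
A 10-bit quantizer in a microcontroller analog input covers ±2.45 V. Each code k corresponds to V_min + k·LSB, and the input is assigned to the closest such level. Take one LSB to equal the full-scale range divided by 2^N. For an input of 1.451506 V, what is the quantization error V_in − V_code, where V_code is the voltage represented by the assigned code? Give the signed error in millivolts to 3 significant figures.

+1.60 mV

Range = 2.45 − (-2.45) = 4.9 V. LSB = 4.9 V / 2^10 ≈ 4.785 mV.
(V_in − V_min)/LSB = (1.451506 − (-2.45)) × 1024/4.9 = 815.3351 → nearest code k = 815.
Reconstructed level: -2.45 + 815 × 4.9/1024 V = 1.449902344 V.
V_in − V_code = 1.451506 − (1.449902344) = +1.60 mV.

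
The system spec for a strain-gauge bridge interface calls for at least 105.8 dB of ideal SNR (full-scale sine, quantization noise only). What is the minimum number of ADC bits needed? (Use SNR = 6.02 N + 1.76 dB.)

18 bits

Required N = ⌈(105.8 − 1.76)/6.02⌉ = ⌈17.282⌉ = 18.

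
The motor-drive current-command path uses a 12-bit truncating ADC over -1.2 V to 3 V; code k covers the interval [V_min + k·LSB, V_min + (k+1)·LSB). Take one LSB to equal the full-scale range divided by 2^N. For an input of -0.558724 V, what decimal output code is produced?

Span: 3 V − (-1.2 V) = 4.2 V. LSB = 4.2 V / 2^12 ≈ 1.025 mV.
V_in − V_min = -0.558724 − (-1.2) = 0.641276 V.
Divide by LSB: 0.641276 × 4096/4.2 = 625.3968.
Truncating gives code 625.

625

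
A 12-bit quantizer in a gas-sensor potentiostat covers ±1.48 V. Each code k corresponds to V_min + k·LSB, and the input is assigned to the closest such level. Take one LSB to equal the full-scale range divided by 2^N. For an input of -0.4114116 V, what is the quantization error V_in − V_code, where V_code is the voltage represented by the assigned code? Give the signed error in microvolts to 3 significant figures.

−220 µV

The full-scale span is 1.48 − (-1.48) = 2.96 V. LSB = 2.96 V / 2^12 ≈ 0.7227 mV.
(V_in − V_min)/LSB = (-0.4114116 − (-1.48)) × 4096/2.96 = 1478.6953 → nearest code k = 1479.
V_code = V_min + k × range/2^12 = -1.48 + 1479 × 2.96/4096 = -0.4111914063 V.
Error = V_in − V_code = -0.4114116 − (-0.4111914063) = −220 µV.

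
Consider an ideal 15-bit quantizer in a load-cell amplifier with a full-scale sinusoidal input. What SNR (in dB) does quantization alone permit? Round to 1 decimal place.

Ideal quantization SNR: 6.02 × 15 + 1.76 dB = 92.1 dB.

92.1 dB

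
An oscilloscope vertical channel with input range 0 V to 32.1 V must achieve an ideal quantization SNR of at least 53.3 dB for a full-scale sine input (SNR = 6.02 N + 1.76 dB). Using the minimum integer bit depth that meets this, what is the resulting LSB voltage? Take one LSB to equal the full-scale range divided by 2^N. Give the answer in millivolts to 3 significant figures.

62.7 mV

V_FS = 32.1 V.
Required N = ⌈(53.3 − 1.76)/6.02⌉ = ⌈8.561⌉ = 9.
LSB = 32.1 V / 2^9 = 62.7 mV.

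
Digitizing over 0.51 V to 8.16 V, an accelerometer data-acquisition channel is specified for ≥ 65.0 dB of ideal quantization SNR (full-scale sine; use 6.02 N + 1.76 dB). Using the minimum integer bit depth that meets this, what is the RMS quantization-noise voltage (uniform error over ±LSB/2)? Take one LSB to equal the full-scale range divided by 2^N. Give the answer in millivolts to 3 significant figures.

1.08 mV

Full-scale range = 8.16 V − (0.51 V) = 7.65 V.
Solving 6.02 N ≥ 65.0 − 1.76: N ≥ 10.505. Round up → N = 11.
LSB = 7.65 V / 2^11 = 3.7354 mV.
σ_q = LSB/√12 = 3.7354 mV/3.4641 = 1.08 mV.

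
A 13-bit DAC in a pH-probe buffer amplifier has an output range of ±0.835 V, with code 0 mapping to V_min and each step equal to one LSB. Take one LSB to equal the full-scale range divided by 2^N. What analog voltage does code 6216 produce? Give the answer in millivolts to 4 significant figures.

432.2 mV

Full-scale range = 0.835 V − (-0.835 V) = 1.67 V. LSB = 1.67 V / 2^13.
V_out = -0.835 + 6216 × (1.67/8192) V
      = -0.835 + 1.26718 = 0.432178 V.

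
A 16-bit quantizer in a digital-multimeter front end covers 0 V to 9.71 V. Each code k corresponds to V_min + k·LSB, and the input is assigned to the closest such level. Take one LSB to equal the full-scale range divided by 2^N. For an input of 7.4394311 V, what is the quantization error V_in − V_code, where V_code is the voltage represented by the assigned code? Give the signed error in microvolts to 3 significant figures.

+26.7 µV

Range is 9.71 V. LSB = 9.71 V / 2^16 ≈ 148.2 µV.
(7.4394311 − (0)) / LSB = 7.4394311 × 65536/9.71 = 50211.1799. Nearest integer: k = 50211.
V_code = V_min + k × range/2^16 = 0 + 50211 × 9.71/65536 = 7.4394044495 V.
V_in − V_code = 7.4394311 − (7.4394044495) = +26.7 µV.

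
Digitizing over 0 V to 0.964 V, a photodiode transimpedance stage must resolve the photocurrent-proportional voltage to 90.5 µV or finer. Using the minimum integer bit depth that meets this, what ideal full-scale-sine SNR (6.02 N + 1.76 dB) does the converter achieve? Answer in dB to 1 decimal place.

V_FS = 0.964 V.
Required number of levels: 0.964/90.5 µV = 10652; smallest N with 2^N ≥ that is 14.
Ideal SNR at N = 14: 6.02·14 + 1.76 = 86.0 dB.

86.0 dB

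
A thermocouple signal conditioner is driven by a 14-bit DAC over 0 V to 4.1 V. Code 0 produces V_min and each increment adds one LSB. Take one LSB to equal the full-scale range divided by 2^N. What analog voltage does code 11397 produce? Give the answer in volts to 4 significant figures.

V_FS = 4.1 V. LSB = 4.1 V / 2^14.
Output = V_min + (11397/16384) × range = 0 + 0.695618 × 4.1 V
      = 0 + 2.85203 = 2.85203 V.

2.852 V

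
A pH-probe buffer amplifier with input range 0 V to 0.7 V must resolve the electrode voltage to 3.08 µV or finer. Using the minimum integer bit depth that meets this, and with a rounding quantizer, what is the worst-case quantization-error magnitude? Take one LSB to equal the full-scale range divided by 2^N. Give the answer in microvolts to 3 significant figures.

Range is 0.7 V.
Required number of levels: 0.7/3.08 µV = 227270; smallest N with 2^N ≥ that is 18.
Step size = 0.7/262144 V = 2.6703 µV.
|e|_max = LSB/2 = 1.34 µV.

1.34 µV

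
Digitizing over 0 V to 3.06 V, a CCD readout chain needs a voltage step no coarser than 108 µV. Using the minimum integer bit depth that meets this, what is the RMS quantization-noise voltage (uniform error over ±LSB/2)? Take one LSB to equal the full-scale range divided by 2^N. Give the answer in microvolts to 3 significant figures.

27.0 µV

V_FS = 3.06 V.
Levels needed ≥ 3.06/108 µV = 28330. 2^15 = 32768 suffices, so N_min = 15.
Step size = 3.06/32768 V = 93.384 µV.
V_rms = LSB/√12 = 27.0 µV.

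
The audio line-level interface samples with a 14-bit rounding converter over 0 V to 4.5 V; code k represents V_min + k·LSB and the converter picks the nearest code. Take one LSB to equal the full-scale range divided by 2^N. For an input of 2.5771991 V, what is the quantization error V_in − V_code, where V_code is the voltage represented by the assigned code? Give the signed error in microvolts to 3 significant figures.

V_FS = 4.5 V. LSB = 4.5 V / 2^14 ≈ 274.7 µV.
(2.5771991 − (0)) / LSB = 2.5771991 × 16384/4.5 = 9383.2956. Nearest integer: k = 9383.
Reconstructed level: 0 + 9383 × 4.5/16384 V = 2.5771179199 V.
V_in − V_code = 2.5771991 − (2.5771179199) = +81.2 µV.

+81.2 µV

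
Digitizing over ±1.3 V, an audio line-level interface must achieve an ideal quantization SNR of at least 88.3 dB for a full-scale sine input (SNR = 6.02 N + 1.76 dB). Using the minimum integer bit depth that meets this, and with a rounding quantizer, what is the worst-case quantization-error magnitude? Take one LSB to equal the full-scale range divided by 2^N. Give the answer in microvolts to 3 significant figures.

Span: 1.3 V − (-1.3 V) = 2.6 V.
N ≥ (88.3 − 1.76)/6.02 = 14.375 → N_min = 15.
Step size = 2.6/32768 V = 79.346 µV.
|e|_max = LSB/2 = 39.7 µV.

39.7 µV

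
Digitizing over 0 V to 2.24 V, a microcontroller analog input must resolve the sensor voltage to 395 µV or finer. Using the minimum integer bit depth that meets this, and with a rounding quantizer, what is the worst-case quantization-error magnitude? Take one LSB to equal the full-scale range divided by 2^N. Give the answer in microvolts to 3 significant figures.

Span = 2.24 V.
Required number of levels: 2.24/395 µV = 5670.9; smallest N with 2^N ≥ that is 13.
Step size = 2.24/8192 V = 273.44 µV.
Half an LSB is 137 µV.

137 µV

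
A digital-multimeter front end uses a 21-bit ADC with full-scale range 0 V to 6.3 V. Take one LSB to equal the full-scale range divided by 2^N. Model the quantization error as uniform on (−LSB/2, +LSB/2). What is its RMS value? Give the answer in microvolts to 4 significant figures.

0.8672 µV

Range is 6.3 V.
LSB = 6.3 V ÷ 2^21 = 6.3/2097152 V = 3.00407 µV.
RMS of a uniform error over width LSB is LSB/√12 = 0.8672 µV.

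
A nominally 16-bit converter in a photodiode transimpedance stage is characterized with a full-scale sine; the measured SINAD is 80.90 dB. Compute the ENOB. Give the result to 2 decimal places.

Inverting SNR = 6.02 N + 1.76: N_eff = (80.90 − 1.76)/6.02 = 13.1462.

13.15 bits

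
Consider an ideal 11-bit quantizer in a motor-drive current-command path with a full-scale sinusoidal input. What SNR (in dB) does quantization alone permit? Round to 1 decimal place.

68.0 dB

Ideal quantization SNR: 6.02 × 11 + 1.76 dB = 68.0 dB.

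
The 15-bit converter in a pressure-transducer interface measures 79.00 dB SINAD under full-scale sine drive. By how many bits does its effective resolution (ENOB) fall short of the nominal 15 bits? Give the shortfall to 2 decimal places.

2.17 bits

N_eff = (79.00 − 1.76)/6.02 = 12.8306 bits.
Shortfall = 15 − 12.8306 = 2.1694 bits.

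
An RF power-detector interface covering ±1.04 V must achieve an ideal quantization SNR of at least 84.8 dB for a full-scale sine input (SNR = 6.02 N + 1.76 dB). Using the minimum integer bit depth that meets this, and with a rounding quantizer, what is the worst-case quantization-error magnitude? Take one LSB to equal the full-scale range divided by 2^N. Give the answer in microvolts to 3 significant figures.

63.5 µV

Span: 1.04 V − (-1.04 V) = 2.08 V.
Required N = ⌈(84.8 − 1.76)/6.02⌉ = ⌈13.794⌉ = 14.
LSB = 2.08 V ÷ 2^14 = 2.08/16384 V = 126.95 µV.
Max error for round-to-nearest is LSB/2 = 63.5 µV.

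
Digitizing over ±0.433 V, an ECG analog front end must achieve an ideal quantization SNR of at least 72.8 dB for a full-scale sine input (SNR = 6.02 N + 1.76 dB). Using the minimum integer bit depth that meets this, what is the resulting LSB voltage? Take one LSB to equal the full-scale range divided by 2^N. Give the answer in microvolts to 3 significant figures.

The full-scale span is 0.433 − (-0.433) = 0.866 V.
Solving 6.02 N ≥ 72.8 − 1.76: N ≥ 11.801. Round up → N = 12.
LSB = 0.866 V ÷ 2^12 = 0.866/4096 V = 211 µV.

211 µV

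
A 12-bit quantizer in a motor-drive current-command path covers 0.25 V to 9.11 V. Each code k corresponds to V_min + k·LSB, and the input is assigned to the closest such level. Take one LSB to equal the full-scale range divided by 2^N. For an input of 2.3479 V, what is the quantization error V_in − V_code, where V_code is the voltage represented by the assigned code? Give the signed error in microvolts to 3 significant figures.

−293 µV

Range = 9.11 − (0.25) = 8.86 V. LSB = 8.86 V / 2^12 ≈ 2.163 mV.
Position in LSBs: (2.3479 − (0.25)) × 4096/8.86 = 969.8644; rounding gives k = 970.
V_code = V_min + k × range/2^12 = 0.25 + 970 × 8.86/4096 = 2.348193359 V.
Error = V_in − V_code = 2.3479 − (2.348193359) = −293 µV.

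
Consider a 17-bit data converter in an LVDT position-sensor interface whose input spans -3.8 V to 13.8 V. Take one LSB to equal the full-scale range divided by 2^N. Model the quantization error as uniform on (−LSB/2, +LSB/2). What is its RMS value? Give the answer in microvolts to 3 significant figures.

Span: 13.8 V − (-3.8 V) = 17.6 V.
One LSB is 17.6 V / 131072 = 134.28 µV.
V_rms = LSB/√12 = 134.28 µV / √12 = 38.8 µV.

38.8 µV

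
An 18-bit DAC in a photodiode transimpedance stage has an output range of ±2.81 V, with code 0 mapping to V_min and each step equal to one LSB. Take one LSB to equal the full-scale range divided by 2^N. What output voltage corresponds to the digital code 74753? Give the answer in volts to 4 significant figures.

-1.207 V

Span: 2.81 V − (-2.81 V) = 5.62 V. LSB = 5.62 V / 2^18.
Output = V_min + (74753/262144) × range = -2.81 + 0.285160 × 5.62 V
      = -2.81 + 1.60260 = -1.20740 V.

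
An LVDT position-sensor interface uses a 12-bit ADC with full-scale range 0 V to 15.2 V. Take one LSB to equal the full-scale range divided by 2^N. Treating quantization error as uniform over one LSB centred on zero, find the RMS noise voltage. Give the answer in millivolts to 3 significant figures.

1.07 mV

V_FS = 15.2 V.
LSB = 15.2 V ÷ 2^12 = 15.2/4096 V = 3.7109 mV.
σ_q = LSB/√12 = 3.7109 mV/3.4641 = 1.07 mV.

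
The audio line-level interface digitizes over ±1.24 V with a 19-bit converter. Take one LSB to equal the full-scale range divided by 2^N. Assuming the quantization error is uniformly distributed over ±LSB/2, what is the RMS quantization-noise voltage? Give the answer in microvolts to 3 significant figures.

Range = 1.24 − (-1.24) = 2.48 V.
LSB = 2.48 V / 2^19 = 4.7302 µV.
For a uniform distribution on [−LSB/2, +LSB/2], V_rms = LSB/√12 = 4.7302 µV/3.4641 = 1.37 µV.

1.37 µV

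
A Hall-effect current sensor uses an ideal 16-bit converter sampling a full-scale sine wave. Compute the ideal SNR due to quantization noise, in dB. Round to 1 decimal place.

For an ideal N-bit converter with full-scale sine input, SNR = 6.02 N + 1.76 dB. SNR = 6.02 × 16 + 1.76 = 96.32 + 1.76 = 98.08 dB.

98.1 dB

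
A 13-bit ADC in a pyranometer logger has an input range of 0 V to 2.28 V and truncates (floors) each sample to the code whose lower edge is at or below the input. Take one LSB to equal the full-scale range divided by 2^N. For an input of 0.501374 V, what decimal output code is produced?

V_FS = 2.28 V. LSB = 2.28 V / 2^13 ≈ 278.3 µV.
V_in − V_min = 0.501374 − (0) = 0.501374 V.
Divide by LSB: 0.501374 × 8192/2.28 = 1801.4280.
Truncating gives code 1801.

1801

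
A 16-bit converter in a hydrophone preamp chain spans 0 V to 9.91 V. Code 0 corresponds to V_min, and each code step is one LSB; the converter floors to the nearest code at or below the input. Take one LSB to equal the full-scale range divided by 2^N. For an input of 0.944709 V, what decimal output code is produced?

V_FS = 9.91 V. LSB = 9.91 V / 2^16 ≈ 151.2 µV.
(V_in − V_min) × 2^16/range = (0.944709 − (0)) × 65536/9.91 = 6247.472.
Floor → code = 6247.

6247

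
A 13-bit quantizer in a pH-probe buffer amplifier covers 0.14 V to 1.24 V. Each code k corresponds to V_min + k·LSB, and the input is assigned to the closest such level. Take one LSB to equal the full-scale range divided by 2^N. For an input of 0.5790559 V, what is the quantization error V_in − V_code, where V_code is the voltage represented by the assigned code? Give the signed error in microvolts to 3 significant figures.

The full-scale span is 1.24 − (0.14) = 1.1 V. LSB = 1.1 V / 2^13 ≈ 134.3 µV.
Position in LSBs: (0.5790559 − (0.14)) × 8192/1.1 = 3269.7690; rounding gives k = 3270.
V_code = V_min + k × range/2^13 = 0.14 + 3270 × 1.1/8192 = 0.5790869141 V.
V_in − V_code = 0.5790559 − (0.5790869141) = −31.0 µV.

−31.0 µV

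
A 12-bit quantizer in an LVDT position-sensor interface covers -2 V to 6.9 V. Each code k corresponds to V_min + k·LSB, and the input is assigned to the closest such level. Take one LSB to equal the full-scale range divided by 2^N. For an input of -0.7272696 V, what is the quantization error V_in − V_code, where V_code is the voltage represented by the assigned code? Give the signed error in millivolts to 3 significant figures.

The full-scale span is 6.9 − (-2) = 8.9 V. LSB = 8.9 V / 2^12 ≈ 2.173 mV.
(-0.7272696 − (-2)) / LSB = 1.2727304 × 4096/8.9 = 585.7420. Nearest integer: k = 586.
V_code = -2 + (586/4096) × 8.9 = -0.7267089844 V.
V_in − V_code = -0.7272696 − (-0.7267089844) = −0.561 mV.

−0.561 mV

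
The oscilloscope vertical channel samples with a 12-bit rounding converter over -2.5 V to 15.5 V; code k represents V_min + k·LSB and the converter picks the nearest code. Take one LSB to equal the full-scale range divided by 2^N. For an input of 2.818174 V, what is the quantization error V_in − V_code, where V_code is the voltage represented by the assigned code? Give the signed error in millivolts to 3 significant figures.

Range = 15.5 − (-2.5) = 18 V. LSB = 18 V / 2^12 ≈ 4.395 mV.
Position in LSBs: (2.818174 − (-2.5)) × 4096/18 = 1210.1800; rounding gives k = 1210.
Reconstructed level: -2.5 + 1210 × 18/4096 V = 2.817382813 V.
Error = V_in − V_code = 2.818174 − (2.817382813) = +0.791 mV.

+0.791 mV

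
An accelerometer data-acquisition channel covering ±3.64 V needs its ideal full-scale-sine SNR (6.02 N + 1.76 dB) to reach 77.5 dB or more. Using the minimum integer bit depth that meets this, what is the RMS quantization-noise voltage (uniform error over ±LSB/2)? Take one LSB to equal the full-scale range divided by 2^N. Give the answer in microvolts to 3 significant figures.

257 µV

The full-scale span is 3.64 − (-3.64) = 7.28 V.
Required N = ⌈(77.5 − 1.76)/6.02⌉ = ⌈12.581⌉ = 13.
One LSB is 7.28 V / 8192 = 0.88867 mV.
σ_q = LSB/√12 = 0.88867 mV/3.4641 = 257 µV.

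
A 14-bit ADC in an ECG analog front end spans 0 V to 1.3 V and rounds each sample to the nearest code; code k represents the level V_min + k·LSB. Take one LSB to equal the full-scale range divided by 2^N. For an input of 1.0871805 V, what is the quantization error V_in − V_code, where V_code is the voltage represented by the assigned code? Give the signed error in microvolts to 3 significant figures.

−14.3 µV

Span = 1.3 V. LSB = 1.3 V / 2^14 ≈ 79.35 µV.
Position in LSBs: (1.0871805 − (0)) × 16384/1.3 = 13701.8195; rounding gives k = 13702.
Reconstructed level: 0 + 13702 × 1.3/16384 V = 1.0871948242 V.
Error = V_in − V_code = 1.0871805 − (1.0871948242) = −14.3 µV.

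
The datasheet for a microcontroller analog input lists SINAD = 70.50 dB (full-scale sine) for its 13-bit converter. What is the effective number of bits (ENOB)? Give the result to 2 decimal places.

Inverting SNR = 6.02 N + 1.76: N_eff = (70.50 − 1.76)/6.02 = 11.4186.

11.42 bits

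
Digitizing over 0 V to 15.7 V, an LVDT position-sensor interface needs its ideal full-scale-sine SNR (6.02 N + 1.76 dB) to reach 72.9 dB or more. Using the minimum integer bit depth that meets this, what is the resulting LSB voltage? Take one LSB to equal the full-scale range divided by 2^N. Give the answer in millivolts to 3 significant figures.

Range is 15.7 V.
N ≥ (72.9 − 1.76)/6.02 = 11.817 → N_min = 12.
LSB = 15.7 V / 2^12 = 3.83 mV.

3.83 mV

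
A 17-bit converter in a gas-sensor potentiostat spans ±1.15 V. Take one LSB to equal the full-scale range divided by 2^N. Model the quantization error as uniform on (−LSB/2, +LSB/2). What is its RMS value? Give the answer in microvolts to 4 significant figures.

The full-scale span is 1.15 − (-1.15) = 2.3 V.
LSB = 2.3 V ÷ 2^17 = 2.3/131072 V = 17.5476 µV.
For a uniform distribution on [−LSB/2, +LSB/2], V_rms = LSB/√12 = 17.5476 µV/3.4641 = 5.066 µV.

5.066 µV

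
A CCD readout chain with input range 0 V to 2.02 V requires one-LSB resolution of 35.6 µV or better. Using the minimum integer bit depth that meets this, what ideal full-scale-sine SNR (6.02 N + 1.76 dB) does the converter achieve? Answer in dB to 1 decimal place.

98.1 dB

Span = 2.02 V.
Levels needed ≥ 2.02/35.6 µV = 56740. 2^16 = 65536 suffices, so N_min = 16.
6.02(16) + 1.76 = 98.08 dB.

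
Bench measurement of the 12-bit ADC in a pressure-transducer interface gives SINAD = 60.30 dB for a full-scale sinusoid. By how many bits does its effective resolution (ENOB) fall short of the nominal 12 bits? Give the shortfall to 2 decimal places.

ENOB = (SINAD − 1.76)/6.02 = (60.30 − 1.76)/6.02 = 9.7243 bits.
Shortfall = 12 − 9.7243 = 2.2757 bits.

2.28 bits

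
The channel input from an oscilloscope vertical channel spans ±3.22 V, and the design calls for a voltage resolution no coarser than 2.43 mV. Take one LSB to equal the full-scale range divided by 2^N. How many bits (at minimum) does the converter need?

12 bits

Span: 3.22 V − (-3.22 V) = 6.44 V.
Levels needed ≥ 6.44/2.43 mV = 2650. 2^12 = 4096 suffices, so N_min = 12.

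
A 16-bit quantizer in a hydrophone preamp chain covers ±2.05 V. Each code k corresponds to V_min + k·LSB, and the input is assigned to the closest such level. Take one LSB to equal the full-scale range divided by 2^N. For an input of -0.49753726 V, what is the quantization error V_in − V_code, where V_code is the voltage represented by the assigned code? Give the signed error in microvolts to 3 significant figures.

+10.7 µV

Full-scale range = 2.05 V − (-2.05 V) = 4.1 V. LSB = 4.1 V / 2^16 ≈ 62.56 µV.
Position in LSBs: (-0.49753726 − (-2.05)) × 65536/4.1 = 24815.1703; rounding gives k = 24815.
V_code = -2.05 + (24815/65536) × 4.1 = -0.49754791260 V.
Error = V_in − V_code = -0.49753726 − (-0.49754791260) = +10.7 µV.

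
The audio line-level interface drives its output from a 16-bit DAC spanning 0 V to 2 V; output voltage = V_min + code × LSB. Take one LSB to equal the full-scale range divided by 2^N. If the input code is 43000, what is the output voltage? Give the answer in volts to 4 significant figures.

1.312 V

Full-scale range = 2 V. LSB = 2 V / 2^16.
V_out = 0 + 43000 × (2/65536) V
      = 0 + 1.31226 = 1.31226 V.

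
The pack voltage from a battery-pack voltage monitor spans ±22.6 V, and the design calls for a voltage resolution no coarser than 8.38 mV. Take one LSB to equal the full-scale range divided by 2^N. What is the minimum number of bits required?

Full-scale range = 22.6 V − (-22.6 V) = 45.2 V.
Levels needed ≥ 45.2/8.38 mV = 5394. 2^13 = 8192 suffices, so N_min = 13.

13 bits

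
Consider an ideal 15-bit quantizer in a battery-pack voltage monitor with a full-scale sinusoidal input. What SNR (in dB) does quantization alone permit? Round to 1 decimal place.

6.02(15) + 1.76 = 90.30 + 1.76 = 92.06 dB.

92.1 dB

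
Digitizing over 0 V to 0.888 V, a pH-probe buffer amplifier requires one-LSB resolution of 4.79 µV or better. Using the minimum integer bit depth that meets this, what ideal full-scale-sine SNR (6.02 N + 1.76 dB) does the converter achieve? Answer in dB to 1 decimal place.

110.1 dB

Full-scale range = 0.888 V.
0.888 V / 4.79 µV = 185400. Since 2^17 = 131072 and 2^18 = 262144, N = 18.
SNR = 6.02 × 18 + 1.76 = 110.12 dB.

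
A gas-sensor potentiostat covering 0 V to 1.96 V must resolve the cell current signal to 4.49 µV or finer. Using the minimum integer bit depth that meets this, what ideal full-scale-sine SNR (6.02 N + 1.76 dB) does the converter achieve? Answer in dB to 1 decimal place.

116.1 dB

Range is 1.96 V.
1.96 V / 4.49 µV = 436500. Since 2^18 = 262144 and 2^19 = 524288, N = 19.
SNR = 6.02 × 19 + 1.76 = 116.14 dB.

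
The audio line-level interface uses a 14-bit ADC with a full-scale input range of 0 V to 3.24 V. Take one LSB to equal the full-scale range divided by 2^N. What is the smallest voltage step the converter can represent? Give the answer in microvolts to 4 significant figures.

Full-scale range = 3.24 V.
Number of codes = 2^14 = 16384.
LSB = 3.24 V ÷ 2^14 = 3.24/16384 V = 197.8 µV.

197.8 µV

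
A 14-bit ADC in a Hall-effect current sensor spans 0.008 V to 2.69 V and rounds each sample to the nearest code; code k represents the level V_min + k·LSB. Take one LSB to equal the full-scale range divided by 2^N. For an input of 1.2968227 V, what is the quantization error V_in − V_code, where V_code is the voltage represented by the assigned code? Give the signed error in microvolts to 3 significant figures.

Span: 2.69 V − (0.008 V) = 2.682 V. LSB = 2.682 V / 2^14 ≈ 163.7 µV.
(V_in − V_min)/LSB = (1.2968227 − (0.008)) × 16384/2.682 = 7873.2554 → nearest code k = 7873.
Reconstructed level: 0.008 + 7873 × 2.682/16384 V = 1.2967808838 V.
e = 1.2968227 − (1.2967808838) = +41.8 µV.

+41.8 µV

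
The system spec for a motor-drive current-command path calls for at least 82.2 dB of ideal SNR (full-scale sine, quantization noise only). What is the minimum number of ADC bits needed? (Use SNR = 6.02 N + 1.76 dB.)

14 bits

Solving 6.02 N ≥ 82.2 − 1.76: N ≥ 13.362. Round up → N = 14.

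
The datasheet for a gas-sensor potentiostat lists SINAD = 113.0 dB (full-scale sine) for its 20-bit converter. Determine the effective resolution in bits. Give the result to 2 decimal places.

ENOB = (113.0 − 1.76)/6.02 = 18.4784 bits.

18.48 bits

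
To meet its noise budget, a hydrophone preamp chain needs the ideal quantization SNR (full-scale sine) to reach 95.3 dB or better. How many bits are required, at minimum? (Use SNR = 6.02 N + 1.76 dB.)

6.02 N + 1.76 ≥ 95.3 gives N ≥ 15.538, so the minimum integer is 16.

16 bits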